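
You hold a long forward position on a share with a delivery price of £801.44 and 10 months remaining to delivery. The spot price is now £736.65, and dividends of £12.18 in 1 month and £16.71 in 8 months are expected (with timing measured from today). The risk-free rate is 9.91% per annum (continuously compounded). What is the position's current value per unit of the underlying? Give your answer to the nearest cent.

-£28.99

PV(remaining dividends) I = 12.18·e^(−0.0991·1/12) + 16.71·e^(−0.0991·8/12) = 27.7215
Current forward F = (S − I)·e^(rT) = (736.65 − 27.7215)·e^(0.0991·10/12) = 708.9285 × 1.086089 = 769.9594
Value (long) = (F − K)·e^(−rT) = (769.9594 − 801.44) × 0.920735 = -28.9853
Value = -£28.99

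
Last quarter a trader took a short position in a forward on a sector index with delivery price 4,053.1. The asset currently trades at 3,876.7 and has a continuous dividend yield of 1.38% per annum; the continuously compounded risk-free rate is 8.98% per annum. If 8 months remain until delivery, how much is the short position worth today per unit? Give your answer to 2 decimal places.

Current fair forward for the remaining 8 months: F = S·e^((r − q)·T), (r − q) = 0.0898 − 0.0138 = 0.0760
F = 3876.7 · e^(0.0760 × 8/12) = 3876.7 × 1.05197218 = 4078.1806
Value of long forward = (F − K)·e^(−rT) = (4078.1806 − 4053.1) · e^(−0.0898·8/12)
= 25.0806 × 0.94189011 = 23.62
Short position value = −(long value) = -23.62

-23.62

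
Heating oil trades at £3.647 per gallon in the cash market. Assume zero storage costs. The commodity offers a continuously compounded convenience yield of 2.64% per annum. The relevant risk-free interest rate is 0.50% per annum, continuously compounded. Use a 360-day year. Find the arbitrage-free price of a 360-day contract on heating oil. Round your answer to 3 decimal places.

Net carry = r + u − y = 0.0050 + 0.0000 − 0.0264 = -0.0214
F = S·e^((r+u−y)T) = 3.647 · e^(-0.0214 × 360/360) = 3.647 · e^-0.021400
= 3.647 × 0.978827 = £3.570 per gallon

£3.570 per gallon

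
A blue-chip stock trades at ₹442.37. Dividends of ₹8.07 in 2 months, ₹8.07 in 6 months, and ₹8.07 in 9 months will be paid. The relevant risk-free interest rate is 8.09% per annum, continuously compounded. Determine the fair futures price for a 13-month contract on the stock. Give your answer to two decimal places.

₹457.45

PV(dividends) I = 8.07·e^(−0.0809·2/12) + 8.07·e^(−0.0809·6/12) + 8.07·e^(−0.0809·9/12)
I = 7.9619 + 7.7501 + 7.5949 = 23.3069
F = (S − I)·e^(rT) = (442.37 − 23.3069) · e^(0.0809·13/12)
= 419.0631 · e^0.087642 = 419.0631 × 1.091597 = ₹457.45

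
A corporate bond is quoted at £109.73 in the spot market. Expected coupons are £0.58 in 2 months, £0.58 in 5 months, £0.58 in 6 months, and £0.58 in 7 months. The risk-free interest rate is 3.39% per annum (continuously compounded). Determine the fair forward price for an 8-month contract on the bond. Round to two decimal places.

PV(coupons) I = 0.58·e^(−0.0339·2/12) + 0.58·e^(−0.0339·5/12) + 0.58·e^(−0.0339·6/12) + 0.58·e^(−0.0339·7/12)
I = 0.5767 + 0.5719 + 0.5703 + 0.5686 = 2.2875
F = (S − I)·e^(rT) = (109.73 − 2.2875) · e^(0.0339·8/12)
= 107.4425 · e^0.022600 = 107.4425 × 1.022857 = £109.90

£109.90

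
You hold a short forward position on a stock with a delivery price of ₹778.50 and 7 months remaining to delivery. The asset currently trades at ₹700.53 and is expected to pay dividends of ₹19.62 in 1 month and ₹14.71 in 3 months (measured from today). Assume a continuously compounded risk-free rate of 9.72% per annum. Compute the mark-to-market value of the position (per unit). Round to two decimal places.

PV(remaining dividends) I = 19.62·e^(−0.0972·1/12) + 14.71·e^(−0.0972·3/12) = 33.8186
Current forward F = (S − I)·e^(rT) = (700.53 − 33.8186)·e^(0.0972·7/12) = 666.7114 × 1.058338 = 705.6060
Value (long) = (F − K)·e^(−rT) = (705.6060 − 778.50) × 0.944877 = -68.8759
Short position value = −(long value) = ₹68.88

₹68.88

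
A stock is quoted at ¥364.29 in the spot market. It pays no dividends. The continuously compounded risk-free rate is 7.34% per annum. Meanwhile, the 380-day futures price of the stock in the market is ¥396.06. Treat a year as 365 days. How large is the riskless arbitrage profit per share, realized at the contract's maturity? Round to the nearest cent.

¥2.84 per share

Fair futures: F* = S·e^(carry·T), with carry = r = 0.0734
F* = 364.29 · e^(0.0734 × 380/365) = 364.29 · e^0.076416 = 364.29 × 1.079412 = ¥393.2190
Market ¥396.06 > fair ¥393.2190: forward overpriced → cash-and-carry (buy spot, short the forward).
At maturity, profit = |F_mkt − F*| = |396.06 − 393.2190| = ¥2.84 per share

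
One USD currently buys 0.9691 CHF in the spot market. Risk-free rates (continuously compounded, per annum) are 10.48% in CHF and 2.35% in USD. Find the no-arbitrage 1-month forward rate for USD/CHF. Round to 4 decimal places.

0.9757

F = S·e^((r_CHF − r_USD)T) = 0.9691 · e^((0.1048 − 0.0235) × 1/12)
= 0.9691 · e^0.006775 = 0.9691 × 1.006798
F = 0.9757 CHF per USD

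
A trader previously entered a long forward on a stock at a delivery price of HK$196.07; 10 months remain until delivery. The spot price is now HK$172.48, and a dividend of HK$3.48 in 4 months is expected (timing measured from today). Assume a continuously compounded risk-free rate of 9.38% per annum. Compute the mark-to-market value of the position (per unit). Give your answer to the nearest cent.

PV(remaining dividends) I = 3.48·e^(−0.0938·4/12) = 3.3729
Current forward F = (S − I)·e^(rT) = (172.48 − 3.3729)·e^(0.0938·10/12) = 169.1071 × 1.081303 = 182.8560
Value (long) = (F − K)·e^(−rT) = (182.8560 − 196.07) × 0.924810 = -12.2204
Value = -HK$12.22

-HK$12.22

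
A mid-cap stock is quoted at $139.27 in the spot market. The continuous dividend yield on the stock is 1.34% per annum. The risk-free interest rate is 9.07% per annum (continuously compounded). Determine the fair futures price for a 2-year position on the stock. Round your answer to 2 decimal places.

F = S·e^((r − q)T) = 139.27 · e^((0.0907 − 0.0134) × 2)
= 139.27 · e^0.154600 = 139.27 × 1.167191
F = $162.55

$162.55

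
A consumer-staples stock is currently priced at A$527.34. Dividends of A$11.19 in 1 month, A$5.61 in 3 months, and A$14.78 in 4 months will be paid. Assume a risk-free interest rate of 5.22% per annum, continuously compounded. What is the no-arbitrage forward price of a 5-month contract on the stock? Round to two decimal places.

PV(dividends) I = 11.19·e^(−0.0522·1/12) + 5.61·e^(−0.0522·3/12) + 14.78·e^(−0.0522·4/12)
I = 11.1414 + 5.5373 + 14.5251 = 31.2038
F = (S − I)·e^(rT) = (527.34 − 31.2038) · e^(0.0522·5/12)
= 496.1362 · e^0.021750 = 496.1362 × 1.021988 = A$507.05

A$507.05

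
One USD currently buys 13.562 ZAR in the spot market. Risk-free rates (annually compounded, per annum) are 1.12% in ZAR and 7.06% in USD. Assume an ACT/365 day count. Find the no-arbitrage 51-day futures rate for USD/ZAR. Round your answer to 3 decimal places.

13.454

By covered interest parity, F = S · (1+r_ZAR)^T / (1+r_USD)^T
= 13.562 × 1.001557 / 1.009578 = 13.562 × 0.992055
F = 13.454 ZAR per USD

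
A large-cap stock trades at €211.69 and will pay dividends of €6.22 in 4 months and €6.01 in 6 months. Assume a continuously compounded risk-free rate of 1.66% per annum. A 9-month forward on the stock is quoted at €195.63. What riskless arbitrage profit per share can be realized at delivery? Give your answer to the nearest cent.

PV(dividends) I = 6.22·e^(−0.0166·4/12) + 6.01·e^(−0.0166·6/12) = 12.1460
Fair forward F* = (S − I)·e^(rT) = (211.69 − 12.1460)·e^0.012450 = 199.5440 × 1.012528 = 202.0439
Market €195.63 < fair 202.0439: forward underpriced → reverse cash-and-carry (short the stock, invest proceeds at r, pay the dividends, go long the forward).
Profit at T = |F_mkt − F*| = |195.63 − 202.0439| = €6.41 per share

€6.41 per share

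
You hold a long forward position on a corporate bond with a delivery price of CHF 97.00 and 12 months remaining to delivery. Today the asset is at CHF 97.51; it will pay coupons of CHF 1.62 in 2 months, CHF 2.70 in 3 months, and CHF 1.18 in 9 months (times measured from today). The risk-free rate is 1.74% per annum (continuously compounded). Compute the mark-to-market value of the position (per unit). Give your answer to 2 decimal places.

-CHF 3.29

PV(remaining coupons) I = 1.62·e^(−0.0174·2/12) + 2.70·e^(−0.0174·3/12) + 1.18·e^(−0.0174·9/12) = 5.4683
Current forward F = (S − I)·e^(rT) = (97.51 − 5.4683)·e^(0.0174·12/12) = 92.0417 × 1.017552 = 93.6572
Value (long) = (F − K)·e^(−rT) = (93.6572 − 97.00) × 0.982751 = -3.2851
Value = -CHF 3.29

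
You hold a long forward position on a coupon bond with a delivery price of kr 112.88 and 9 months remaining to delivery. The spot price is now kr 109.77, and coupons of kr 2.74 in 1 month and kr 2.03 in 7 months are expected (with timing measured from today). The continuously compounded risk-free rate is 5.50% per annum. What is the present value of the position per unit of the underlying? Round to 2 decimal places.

-kr 3.24

PV(remaining coupons) I = 2.74·e^(−0.0550·1/12) + 2.03·e^(−0.0550·7/12) = 4.6934
Current forward F = (S − I)·e^(rT) = (109.77 − 4.6934)·e^(0.0550·9/12) = 105.0766 × 1.042113 = 109.5017
Value (long) = (F − K)·e^(−rT) = (109.5017 − 112.88) × 0.959589 = -3.2418
Value = -kr 3.24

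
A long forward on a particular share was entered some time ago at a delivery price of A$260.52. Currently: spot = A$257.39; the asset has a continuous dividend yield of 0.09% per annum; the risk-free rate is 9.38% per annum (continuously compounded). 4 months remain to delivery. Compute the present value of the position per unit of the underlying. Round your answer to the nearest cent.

A$4.81

Current fair forward for the remaining 4 months: F = S·e^((r − q)·T), (r − q) = 0.0938 − 0.0009 = 0.0929
F = 257.39 · e^(0.0929 × 4/12) = 257.39 × 1.031451 = 265.4852
Value of long forward = (F − K)·e^(−rT) = (265.4852 − 260.52) · e^(−0.0938·4/12)
= 4.9652 × 0.969217 = 4.81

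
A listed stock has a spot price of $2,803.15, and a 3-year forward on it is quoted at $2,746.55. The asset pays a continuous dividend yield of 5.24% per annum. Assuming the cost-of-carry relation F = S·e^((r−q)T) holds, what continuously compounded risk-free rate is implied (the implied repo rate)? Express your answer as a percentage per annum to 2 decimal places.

4.56%

From F = S·e^((r−q)T): (r − q) = ln(F/S)/T
ln(2746.55/2803.15) = ln(0.979808) = -0.020399
(r − q) = -0.020399 / (3) = -0.006800
r = ln(F/S)/T + q = -0.006800 + 0.0524 = 0.045600
r = 4.56%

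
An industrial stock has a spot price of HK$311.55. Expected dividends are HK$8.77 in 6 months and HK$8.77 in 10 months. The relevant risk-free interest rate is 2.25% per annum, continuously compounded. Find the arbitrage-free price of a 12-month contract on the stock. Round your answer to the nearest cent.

PV(dividends) I = 8.77·e^(−0.0225·6/12) + 8.77·e^(−0.0225·10/12)
I = 8.6719 + 8.6071 = 17.2790
F = (S − I)·e^(rT) = (311.55 − 17.2790) · e^(0.0225·12/12)
= 294.2710 · e^0.022500 = 294.2710 × 1.022755 = HK$300.97

HK$300.97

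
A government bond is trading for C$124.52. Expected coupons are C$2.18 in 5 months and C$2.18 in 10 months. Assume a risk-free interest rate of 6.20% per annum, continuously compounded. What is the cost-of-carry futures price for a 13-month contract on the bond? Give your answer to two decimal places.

C$128.68

PV(coupons) I = 2.18·e^(−0.0620·5/12) + 2.18·e^(−0.0620·10/12)
I = 2.1244 + 2.0702 = 4.1946
F = (S − I)·e^(rT) = (124.52 − 4.1946) · e^(0.0620·13/12)
= 120.3254 · e^0.067167 = 120.3254 × 1.069474 = C$128.68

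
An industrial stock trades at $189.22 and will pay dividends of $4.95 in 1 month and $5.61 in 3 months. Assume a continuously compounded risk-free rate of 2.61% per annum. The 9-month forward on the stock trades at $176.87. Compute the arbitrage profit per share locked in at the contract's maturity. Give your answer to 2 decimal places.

$5.37 per share

PV(dividends) I = 4.95·e^(−0.0261·1/12) + 5.61·e^(−0.0261·3/12) = 10.5128
Fair forward F* = (S − I)·e^(rT) = (189.22 − 10.5128)·e^0.019575 = 178.7072 × 1.019768 = 182.2399
Market $176.87 < fair 182.2399: forward underpriced → reverse cash-and-carry (short the stock, invest proceeds at r, pay the dividends, go long the forward).
Profit at T = |F_mkt − F*| = |176.87 − 182.2399| = $5.37 per share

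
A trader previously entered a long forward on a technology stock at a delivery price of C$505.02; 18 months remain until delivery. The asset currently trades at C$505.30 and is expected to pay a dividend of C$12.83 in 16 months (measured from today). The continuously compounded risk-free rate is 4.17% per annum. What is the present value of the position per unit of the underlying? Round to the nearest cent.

C$18.77

PV(remaining dividends) I = 12.83·e^(−0.0417·16/12) = 12.1361
Current forward F = (S − I)·e^(rT) = (505.30 − 12.1361)·e^(0.0417·18/12) = 493.1639 × 1.064548 = 524.9966
Value (long) = (F − K)·e^(−rT) = (524.9966 − 505.02) × 0.939366 = 18.7653
Value = C$18.77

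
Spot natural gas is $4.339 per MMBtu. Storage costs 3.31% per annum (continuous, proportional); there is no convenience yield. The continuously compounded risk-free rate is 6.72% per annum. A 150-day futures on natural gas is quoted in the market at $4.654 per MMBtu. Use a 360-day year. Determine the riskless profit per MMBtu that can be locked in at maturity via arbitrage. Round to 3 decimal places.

$0.130 per MMBtu

Fair futures: F* = S·e^(carry·T), with carry = (r + u) = 0.0672 + 0.0331 = 0.1003
F* = 4.339 · e^(0.1003 × 150/360) = 4.339 · e^0.041792 = 4.339 × 1.042678 = $4.5242
Market $4.654 > fair $4.5242: forward overpriced → cash-and-carry (buy spot, short the forward).
At maturity, profit = |F_mkt − F*| = |4.654 − 4.5242| = $0.130 per MMBtu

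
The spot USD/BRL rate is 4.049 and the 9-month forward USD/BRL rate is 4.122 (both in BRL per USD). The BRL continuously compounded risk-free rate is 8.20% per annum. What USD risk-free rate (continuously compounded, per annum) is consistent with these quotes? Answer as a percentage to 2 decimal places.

F = S·e^((r_BRL − r_USD)T) ⇒ r_USD = r_BRL − ln(F/S)/T
ln(4.122/4.049) = 0.017869; /(9/12) = 0.023825
r_USD = 0.0820 − 0.023825 = 0.058175
r_USD = 5.82%

5.82%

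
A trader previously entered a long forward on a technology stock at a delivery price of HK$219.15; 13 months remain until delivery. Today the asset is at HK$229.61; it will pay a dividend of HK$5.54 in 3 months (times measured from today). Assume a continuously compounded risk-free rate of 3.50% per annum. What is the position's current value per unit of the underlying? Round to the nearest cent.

PV(remaining dividends) I = 5.54·e^(−0.0350·3/12) = 5.4917
Current forward F = (S − I)·e^(rT) = (229.61 − 5.4917)·e^(0.0350·13/12) = 224.1183 × 1.038645 = 232.7794
Value (long) = (F − K)·e^(−rT) = (232.7794 − 219.15) × 0.962793 = 13.1223
Value = HK$13.12

HK$13.12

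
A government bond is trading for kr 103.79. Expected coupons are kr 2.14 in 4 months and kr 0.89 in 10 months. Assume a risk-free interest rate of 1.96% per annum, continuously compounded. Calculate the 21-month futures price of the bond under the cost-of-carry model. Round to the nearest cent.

PV(coupons) I = 2.14·e^(−0.0196·4/12) + 0.89·e^(−0.0196·10/12)
I = 2.1261 + 0.8756 = 3.0017
F = (S − I)·e^(rT) = (103.79 − 3.0017) · e^(0.0196·21/12)
= 100.7883 · e^0.034300 = 100.7883 × 1.034895 = kr 104.31

kr 104.31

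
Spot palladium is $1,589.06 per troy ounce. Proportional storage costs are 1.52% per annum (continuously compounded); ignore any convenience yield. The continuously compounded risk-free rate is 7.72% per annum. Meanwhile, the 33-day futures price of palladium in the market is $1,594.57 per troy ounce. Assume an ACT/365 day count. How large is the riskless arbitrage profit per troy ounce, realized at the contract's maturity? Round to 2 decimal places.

$7.82 per troy ounce

Fair futures: F* = S·e^(carry·T), with carry = (r + u) = 0.0772 + 0.0152 = 0.0924
F* = 1589.06 · e^(0.0924 × 33/365) = 1589.06 · e^0.00835397 = 1589.06 × 1.00838896 = $1602.3906
Market $1594.57 < fair $1602.3906: forward underpriced → reverse cash-and-carry (short spot, go long the forward).
At maturity, profit = |F_mkt − F*| = |1594.57 − 1602.3906| = $7.82 per troy ounce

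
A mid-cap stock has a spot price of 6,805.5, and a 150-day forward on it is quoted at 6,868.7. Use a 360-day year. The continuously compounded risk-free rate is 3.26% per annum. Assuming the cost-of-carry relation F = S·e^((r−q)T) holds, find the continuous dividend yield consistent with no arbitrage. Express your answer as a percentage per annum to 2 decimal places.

1.04%

From F = S·e^((r−q)T): (r − q) = ln(F/S)/T
ln(6868.7/6805.5) = ln(1.009287) = 0.009244
(r − q) = 0.009244 / (150/360) = 0.022186
q = r − ln(F/S)/T = 0.0326 − 0.022186 = 0.010414
q = 1.04%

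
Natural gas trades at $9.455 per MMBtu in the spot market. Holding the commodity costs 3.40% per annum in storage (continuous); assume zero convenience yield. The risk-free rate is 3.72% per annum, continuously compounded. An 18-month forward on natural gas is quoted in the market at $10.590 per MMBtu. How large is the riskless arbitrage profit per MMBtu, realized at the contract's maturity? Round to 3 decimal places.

Fair forward: F* = S·e^(carry·T), with carry = (r + u) = 0.0372 + 0.0340 = 0.0712
F* = 9.455 · e^(0.0712 × 18/12) = 9.455 · e^0.106800 = 9.455 × 1.112712 = $10.5207
Market $10.590 > fair $10.5207: forward overpriced → cash-and-carry (buy spot, short the forward).
At maturity, profit = |F_mkt − F*| = |10.590 − 10.5207| = $0.069 per MMBtu

$0.069 per MMBtu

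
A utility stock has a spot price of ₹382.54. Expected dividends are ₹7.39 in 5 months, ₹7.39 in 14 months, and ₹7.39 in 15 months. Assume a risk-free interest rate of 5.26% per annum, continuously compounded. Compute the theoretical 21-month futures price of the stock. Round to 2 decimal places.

₹396.29

PV(dividends) I = 7.39·e^(−0.0526·5/12) + 7.39·e^(−0.0526·14/12) + 7.39·e^(−0.0526·15/12)
I = 7.2298 + 6.9501 + 6.9197 = 21.0996
F = (S − I)·e^(rT) = (382.54 − 21.0996) · e^(0.0526·21/12)
= 361.4404 · e^0.092050 = 361.4404 × 1.096420 = ₹396.29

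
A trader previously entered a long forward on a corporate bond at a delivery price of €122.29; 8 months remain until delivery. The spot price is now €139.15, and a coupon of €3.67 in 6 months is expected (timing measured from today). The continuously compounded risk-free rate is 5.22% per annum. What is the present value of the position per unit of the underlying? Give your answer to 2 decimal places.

PV(remaining coupons) I = 3.67·e^(−0.0522·6/12) = 3.5755
Current forward F = (S − I)·e^(rT) = (139.15 − 3.5755)·e^(0.0522·8/12) = 135.5745 × 1.035413 = 140.3756
Value (long) = (F − K)·e^(−rT) = (140.3756 − 122.29) × 0.965799 = 17.4671
Value = €17.47

€17.47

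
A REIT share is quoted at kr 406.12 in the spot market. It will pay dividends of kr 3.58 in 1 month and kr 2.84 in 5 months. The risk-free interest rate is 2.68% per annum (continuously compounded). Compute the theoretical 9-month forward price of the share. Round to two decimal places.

PV(dividends) I = 3.58·e^(−0.0268·1/12) + 2.84·e^(−0.0268·5/12)
I = 3.5720 + 2.8085 = 6.3805
F = (S − I)·e^(rT) = (406.12 − 6.3805) · e^(0.0268·9/12)
= 399.7395 · e^0.020100 = 399.7395 × 1.020303 = kr 407.86

kr 407.86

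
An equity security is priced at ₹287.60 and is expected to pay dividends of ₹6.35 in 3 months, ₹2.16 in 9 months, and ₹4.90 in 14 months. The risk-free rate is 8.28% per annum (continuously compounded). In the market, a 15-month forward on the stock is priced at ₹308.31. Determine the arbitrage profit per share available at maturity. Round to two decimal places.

PV(dividends) I = 6.35·e^(−0.0828·3/12) + 2.16·e^(−0.0828·9/12) + 4.90·e^(−0.0828·14/12) = 12.6987
Fair forward F* = (S − I)·e^(rT) = (287.60 − 12.6987)·e^0.103500 = 274.9013 × 1.109046 = 304.8782
Market ₹308.31 > fair 304.8782: forward overpriced → cash-and-carry (borrow at r, buy the stock and collect the dividends, short the forward).
Profit at T = |F_mkt − F*| = |308.31 − 304.8782| = ₹3.43 per share

₹3.43 per share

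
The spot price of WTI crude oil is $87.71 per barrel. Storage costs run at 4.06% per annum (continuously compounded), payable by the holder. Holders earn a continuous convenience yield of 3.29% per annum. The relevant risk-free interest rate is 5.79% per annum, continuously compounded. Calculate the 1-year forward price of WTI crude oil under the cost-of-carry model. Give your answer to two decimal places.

$93.66 per barrel

Net carry = r + u − y = 0.0579 + 0.0406 − 0.0329 = 0.0656
F = S·e^((r+u−y)T) = 87.71 · e^(0.0656 × 12/12) = 87.71 · e^0.065600
= 87.71 × 1.067800 = $93.66 per barrel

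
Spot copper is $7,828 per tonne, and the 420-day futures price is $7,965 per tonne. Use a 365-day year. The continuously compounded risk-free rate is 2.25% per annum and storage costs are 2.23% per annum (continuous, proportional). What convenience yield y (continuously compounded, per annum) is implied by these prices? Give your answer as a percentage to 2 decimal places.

F = S·e^((r+u−y)T) ⇒ (r+u−y) = ln(F/S)/T
ln(7965/7828) = 0.017350; /T ⇒ 0.015078
y = r + u − ln(F/S)/T = 0.0225 + 0.0223 − 0.015078 = 0.029722
y = 2.97%

2.97%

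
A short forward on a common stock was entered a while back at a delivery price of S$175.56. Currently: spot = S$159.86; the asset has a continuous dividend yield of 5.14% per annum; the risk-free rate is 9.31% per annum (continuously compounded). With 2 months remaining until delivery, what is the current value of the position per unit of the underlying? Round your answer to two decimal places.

S$14.36

Current fair forward for the remaining 2 months: F = S·e^((r − q)·T), (r − q) = 0.0931 − 0.0514 = 0.0417
F = 159.86 · e^(0.0417 × 2/12) = 159.86 × 1.006974 = 160.9749
Value of long forward = (F − K)·e^(−rT) = (160.9749 − 175.56) · e^(−0.0931·2/12)
= -14.5851 × 0.984603 = -14.36
Short position value = −(long value) = S$14.36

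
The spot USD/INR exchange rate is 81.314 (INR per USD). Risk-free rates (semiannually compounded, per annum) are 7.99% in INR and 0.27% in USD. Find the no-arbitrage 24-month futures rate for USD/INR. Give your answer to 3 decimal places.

94.596

By covered interest parity, F = S · (1+r_INR/2)^(2T) / (1+r_USD/2)^(2T)
= 81.314 × 1.169634 / 1.005411 = 81.314 × 1.163339
F = 94.596 INR per USD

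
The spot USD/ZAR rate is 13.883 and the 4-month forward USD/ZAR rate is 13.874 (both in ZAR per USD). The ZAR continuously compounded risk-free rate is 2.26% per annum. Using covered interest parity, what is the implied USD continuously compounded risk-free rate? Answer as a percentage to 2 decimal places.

2.45%

F = S·e^((r_ZAR − r_USD)T) ⇒ r_USD = r_ZAR − ln(F/S)/T
ln(13.874/13.883) = -0.000648; /(4/12) = -0.001944
r_USD = 0.0226 + 0.001944 = 0.024544
r_USD = 2.45%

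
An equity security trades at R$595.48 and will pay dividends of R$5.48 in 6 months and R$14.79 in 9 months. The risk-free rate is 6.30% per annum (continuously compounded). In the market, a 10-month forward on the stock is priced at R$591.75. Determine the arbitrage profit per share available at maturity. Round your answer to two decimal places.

R$15.36 per share

PV(dividends) I = 5.48·e^(−0.0630·6/12) + 14.79·e^(−0.0630·9/12) = 19.4175
Fair forward F* = (S − I)·e^(rT) = (595.48 − 19.4175)·e^0.052500 = 576.0625 × 1.053903 = 607.1140
Market R$591.75 < fair 607.1140: forward underpriced → reverse cash-and-carry (short the stock, invest proceeds at r, pay the dividends, go long the forward).
Profit at T = |F_mkt − F*| = |591.75 − 607.1140| = R$15.36 per share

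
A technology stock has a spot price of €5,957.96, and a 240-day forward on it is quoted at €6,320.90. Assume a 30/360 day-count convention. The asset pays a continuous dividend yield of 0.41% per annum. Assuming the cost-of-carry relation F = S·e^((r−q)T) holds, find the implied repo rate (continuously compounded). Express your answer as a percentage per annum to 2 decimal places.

From F = S·e^((r−q)T): (r − q) = ln(F/S)/T
ln(6320.90/5957.96) = ln(1.060917) = 0.059134
(r − q) = 0.059134 / (240/360) = 0.088701
r = ln(F/S)/T + q = 0.088701 + 0.0041 = 0.092801
r = 9.28%

9.28%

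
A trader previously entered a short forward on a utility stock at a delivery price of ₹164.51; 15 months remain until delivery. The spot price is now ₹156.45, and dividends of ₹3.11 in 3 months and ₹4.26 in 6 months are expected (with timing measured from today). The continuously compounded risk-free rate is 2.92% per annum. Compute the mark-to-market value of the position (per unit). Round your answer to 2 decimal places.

PV(remaining dividends) I = 3.11·e^(−0.0292·3/12) + 4.26·e^(−0.0292·6/12) = 7.2856
Current forward F = (S − I)·e^(rT) = (156.45 − 7.2856)·e^(0.0292·15/12) = 149.1644 × 1.037174 = 154.7094
Value (long) = (F − K)·e^(−rT) = (154.7094 − 164.51) × 0.964158 = -9.4493
Short position value = −(long value) = ₹9.45

₹9.45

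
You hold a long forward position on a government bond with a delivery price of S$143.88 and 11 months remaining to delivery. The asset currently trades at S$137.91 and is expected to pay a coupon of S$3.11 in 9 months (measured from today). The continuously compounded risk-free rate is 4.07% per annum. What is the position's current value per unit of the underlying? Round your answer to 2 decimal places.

-S$3.72

PV(remaining coupons) I = 3.11·e^(−0.0407·9/12) = 3.0165
Current forward F = (S − I)·e^(rT) = (137.91 − 3.0165)·e^(0.0407·11/12) = 134.8935 × 1.038013 = 140.0212
Value (long) = (F − K)·e^(−rT) = (140.0212 − 143.88) × 0.963379 = -3.7175
Value = -S$3.72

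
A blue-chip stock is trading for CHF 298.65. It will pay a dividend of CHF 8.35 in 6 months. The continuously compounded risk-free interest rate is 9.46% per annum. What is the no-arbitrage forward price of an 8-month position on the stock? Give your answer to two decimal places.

PV(dividends) I = 8.35·e^(−0.0946·6/12)
I = 7.9642
F = (S − I)·e^(rT) = (298.65 − 7.9642) · e^(0.0946·8/12)
= 290.6858 · e^0.063067 = 290.6858 × 1.065098 = CHF 309.61

CHF 309.61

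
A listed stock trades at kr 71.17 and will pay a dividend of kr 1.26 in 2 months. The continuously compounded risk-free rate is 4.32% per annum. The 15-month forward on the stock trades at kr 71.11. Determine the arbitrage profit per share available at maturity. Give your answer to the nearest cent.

kr 2.69 per share

PV(dividends) I = 1.26·e^(−0.0432·2/12) = 1.2510
Fair forward F* = (S − I)·e^(rT) = (71.17 − 1.2510)·e^0.054000 = 69.9190 × 1.055485 = 73.7985
Market kr 71.11 < fair 73.7985: forward underpriced → reverse cash-and-carry (short the stock, invest proceeds at r, pay the dividends, go long the forward).
Profit at T = |F_mkt − F*| = |71.11 − 73.7985| = kr 2.69 per share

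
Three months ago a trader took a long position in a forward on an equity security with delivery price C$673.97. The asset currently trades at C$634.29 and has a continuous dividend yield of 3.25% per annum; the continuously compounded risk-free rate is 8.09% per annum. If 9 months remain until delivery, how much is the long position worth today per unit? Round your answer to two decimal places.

Current fair forward for the remaining 9 months: F = S·e^((r − q)·T), (r − q) = 0.0809 − 0.0325 = 0.0484
F = 634.29 · e^(0.0484 × 9/12) = 634.29 × 1.036967 = 657.7378
Value of long forward = (F − K)·e^(−rT) = (657.7378 − 673.97) · e^(−0.0809·9/12)
= -16.2322 × 0.941129 = -15.28

-C$15.28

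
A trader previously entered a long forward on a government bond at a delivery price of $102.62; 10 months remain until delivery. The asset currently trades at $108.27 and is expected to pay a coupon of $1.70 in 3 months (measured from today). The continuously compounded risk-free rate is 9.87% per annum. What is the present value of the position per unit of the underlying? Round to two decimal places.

$12.09

PV(remaining coupons) I = 1.70·e^(−0.0987·3/12) = 1.6586
Current forward F = (S − I)·e^(rT) = (108.27 − 1.6586)·e^(0.0987·10/12) = 106.6114 × 1.085727 = 115.7509
Value (long) = (F − K)·e^(−rT) = (115.7509 − 102.62) × 0.921042 = 12.0941
Value = $12.09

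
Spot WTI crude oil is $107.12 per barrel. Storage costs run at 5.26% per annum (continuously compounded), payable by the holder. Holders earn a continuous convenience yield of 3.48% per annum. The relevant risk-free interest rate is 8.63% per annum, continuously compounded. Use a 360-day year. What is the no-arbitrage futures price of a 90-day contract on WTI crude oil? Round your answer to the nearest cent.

$109.94 per barrel

Net carry = r + u − y = 0.0863 + 0.0526 − 0.0348 = 0.1041
F = S·e^((r+u−y)T) = 107.12 · e^(0.1041 × 90/360) = 107.12 · e^0.026025
= 107.12 × 1.026367 = $109.94 per barrel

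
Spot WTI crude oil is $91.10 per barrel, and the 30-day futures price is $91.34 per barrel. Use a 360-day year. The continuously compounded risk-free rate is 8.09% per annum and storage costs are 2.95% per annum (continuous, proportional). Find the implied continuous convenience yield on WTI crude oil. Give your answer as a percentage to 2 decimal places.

7.88%

F = S·e^((r+u−y)T) ⇒ (r+u−y) = ln(F/S)/T
ln(91.34/91.10) = 0.002631; /T ⇒ 0.031572
y = r + u − ln(F/S)/T = 0.0809 + 0.0295 − 0.031572 = 0.078828
y = 7.88%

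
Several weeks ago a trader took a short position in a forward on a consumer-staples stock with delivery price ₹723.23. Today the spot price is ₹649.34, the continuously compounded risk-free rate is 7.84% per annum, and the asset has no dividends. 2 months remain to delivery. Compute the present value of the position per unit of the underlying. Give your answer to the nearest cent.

Current fair forward for the remaining 2 months: F = S·e^(r·T), r = 0.0784
F = 649.34 · e^(0.0784 × 2/12) = 649.34 × 1.013152 = 657.8801
Value of long forward = (F − K)·e^(−rT) = (657.8801 − 723.23) · e^(−0.0784·2/12)
= -65.3499 × 0.987018 = -64.50
Short position value = −(long value) = ₹64.50

₹64.50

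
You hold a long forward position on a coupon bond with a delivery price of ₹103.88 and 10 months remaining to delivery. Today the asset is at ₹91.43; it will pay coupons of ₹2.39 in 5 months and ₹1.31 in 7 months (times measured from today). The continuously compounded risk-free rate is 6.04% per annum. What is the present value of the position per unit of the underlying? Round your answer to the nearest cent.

-₹10.95

PV(remaining coupons) I = 2.39·e^(−0.0604·5/12) + 1.31·e^(−0.0604·7/12) = 3.5953
Current forward F = (S − I)·e^(rT) = (91.43 − 3.5953)·e^(0.0604·10/12) = 87.8347 × 1.051622 = 92.3689
Value (long) = (F − K)·e^(−rT) = (92.3689 − 103.88) × 0.950912 = -10.9460
Value = -₹10.95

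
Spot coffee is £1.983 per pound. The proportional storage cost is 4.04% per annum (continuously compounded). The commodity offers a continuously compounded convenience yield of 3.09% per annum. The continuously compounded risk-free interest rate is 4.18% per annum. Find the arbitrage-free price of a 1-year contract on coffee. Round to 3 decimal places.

Net carry = r + u − y = 0.0418 + 0.0404 − 0.0309 = 0.0513
F = S·e^((r+u−y)T) = 1.983 · e^(0.0513 × 1) = 1.983 · e^0.051300
= 1.983 × 1.052639 = £2.087 per pound

£2.087 per pound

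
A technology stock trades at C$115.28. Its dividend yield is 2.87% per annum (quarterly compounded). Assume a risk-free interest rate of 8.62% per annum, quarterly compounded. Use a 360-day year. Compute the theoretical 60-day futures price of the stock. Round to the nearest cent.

F = S · (1+r/4)^(4T) / (1+q/4)^(4T)
= 115.28 × 1.014316 / 1.004778 = 115.28 × 1.009493
F = C$116.37

C$116.37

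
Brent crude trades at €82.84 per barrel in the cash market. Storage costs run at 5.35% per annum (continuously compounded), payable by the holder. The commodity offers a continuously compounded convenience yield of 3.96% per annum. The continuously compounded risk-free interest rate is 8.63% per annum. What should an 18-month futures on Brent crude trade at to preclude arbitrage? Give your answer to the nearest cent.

€96.28 per barrel

Net carry = r + u − y = 0.0863 + 0.0535 − 0.0396 = 0.1002
F = S·e^((r+u−y)T) = 82.84 · e^(0.1002 × 18/12) = 82.84 · e^0.150300
= 82.84 × 1.162183 = €96.28 per barrel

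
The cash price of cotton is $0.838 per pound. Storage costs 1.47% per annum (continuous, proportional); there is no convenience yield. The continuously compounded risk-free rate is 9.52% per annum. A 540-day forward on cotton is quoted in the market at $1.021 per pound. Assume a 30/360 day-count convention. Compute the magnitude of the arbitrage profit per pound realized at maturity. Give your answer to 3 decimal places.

$0.033 per pound

Fair forward: F* = S·e^(carry·T), with carry = (r + u) = 0.0952 + 0.0147 = 0.1099
F* = 0.838 · e^(0.1099 × 540/360) = 0.838 · e^0.164850 = 0.838 × 1.179216 = $0.9882
Market $1.021 > fair $0.9882: forward overpriced → cash-and-carry (buy spot, short the forward).
At maturity, profit = |F_mkt − F*| = |1.021 − 0.9882| = $0.033 per pound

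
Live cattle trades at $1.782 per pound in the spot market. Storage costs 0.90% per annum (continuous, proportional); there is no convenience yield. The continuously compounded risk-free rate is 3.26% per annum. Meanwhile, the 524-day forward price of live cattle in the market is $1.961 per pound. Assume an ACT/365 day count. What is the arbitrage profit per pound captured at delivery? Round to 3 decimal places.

$0.069 per pound

Fair forward: F* = S·e^(carry·T), with carry = (r + u) = 0.0326 + 0.0090 = 0.0416
F* = 1.782 · e^(0.0416 × 524/365) = 1.782 · e^0.059722 = 1.782 × 1.061541 = $1.8917
Market $1.961 > fair $1.8917: forward overpriced → cash-and-carry (buy spot, short the forward).
At maturity, profit = |F_mkt − F*| = |1.961 − 1.8917| = $0.069 per pound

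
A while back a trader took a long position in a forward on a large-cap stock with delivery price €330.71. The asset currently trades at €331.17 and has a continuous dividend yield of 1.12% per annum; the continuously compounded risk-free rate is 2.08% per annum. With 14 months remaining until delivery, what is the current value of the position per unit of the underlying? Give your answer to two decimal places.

€4.09

Current fair forward for the remaining 14 months: F = S·e^((r − q)·T), (r − q) = 0.0208 − 0.0112 = 0.0096
F = 331.17 · e^(0.0096 × 14/12) = 331.17 × 1.011263 = 334.9000
Value of long forward = (F − K)·e^(−rT) = (334.9000 − 330.71) · e^(−0.0208·14/12)
= 4.1900 × 0.976025 = 4.09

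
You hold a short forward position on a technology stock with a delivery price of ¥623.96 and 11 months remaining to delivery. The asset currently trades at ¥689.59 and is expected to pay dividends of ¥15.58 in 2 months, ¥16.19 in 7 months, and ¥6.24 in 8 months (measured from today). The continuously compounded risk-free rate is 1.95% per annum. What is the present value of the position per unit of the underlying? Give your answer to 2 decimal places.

PV(remaining dividends) I = 15.58·e^(−0.0195·2/12) + 16.19·e^(−0.0195·7/12) + 6.24·e^(−0.0195·8/12) = 37.6957
Current forward F = (S − I)·e^(rT) = (689.59 − 37.6957)·e^(0.0195·11/12) = 651.8943 × 1.018036 = 663.6519
Value (long) = (F − K)·e^(−rT) = (663.6519 − 623.96) × 0.982284 = 38.9887
Short position value = −(long value) = -¥38.99

-¥38.99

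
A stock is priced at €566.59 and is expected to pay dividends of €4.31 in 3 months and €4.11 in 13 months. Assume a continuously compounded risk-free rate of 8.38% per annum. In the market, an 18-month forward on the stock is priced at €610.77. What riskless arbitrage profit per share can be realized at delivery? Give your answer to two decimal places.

PV(dividends) I = 4.31·e^(−0.0838·3/12) + 4.11·e^(−0.0838·13/12) = 7.9740
Fair forward F* = (S − I)·e^(rT) = (566.59 − 7.9740)·e^0.125700 = 558.6160 × 1.133942 = 633.4381
Market €610.77 < fair 633.4381: forward underpriced → reverse cash-and-carry (short the stock, invest proceeds at r, pay the dividends, go long the forward).
Profit at T = |F_mkt − F*| = |610.77 − 633.4381| = €22.67 per share

€22.67 per share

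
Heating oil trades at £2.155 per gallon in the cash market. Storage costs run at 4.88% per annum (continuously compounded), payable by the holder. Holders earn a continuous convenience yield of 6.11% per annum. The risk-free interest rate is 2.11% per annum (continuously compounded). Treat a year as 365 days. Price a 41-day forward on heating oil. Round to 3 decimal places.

£2.157 per gallon

Net carry = r + u − y = 0.0211 + 0.0488 − 0.0611 = 0.0088
F = S·e^((r+u−y)T) = 2.155 · e^(0.0088 × 41/365) = 2.155 · e^0.000988
= 2.155 × 1.000988 = £2.157 per gallon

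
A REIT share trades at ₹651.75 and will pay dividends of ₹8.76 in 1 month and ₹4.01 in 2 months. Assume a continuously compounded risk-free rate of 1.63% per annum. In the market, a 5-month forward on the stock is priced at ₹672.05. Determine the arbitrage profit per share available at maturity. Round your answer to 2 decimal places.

₹28.69 per share

PV(dividends) I = 8.76·e^(−0.0163·1/12) + 4.01·e^(−0.0163·2/12) = 12.7472
Fair forward F* = (S − I)·e^(rT) = (651.75 − 12.7472)·e^0.006792 = 639.0028 × 1.006815 = 643.3576
Market ₹672.05 > fair 643.3576: forward overpriced → cash-and-carry (borrow at r, buy the stock and collect the dividends, short the forward).
Profit at T = |F_mkt − F*| = |672.05 − 643.3576| = ₹28.69 per share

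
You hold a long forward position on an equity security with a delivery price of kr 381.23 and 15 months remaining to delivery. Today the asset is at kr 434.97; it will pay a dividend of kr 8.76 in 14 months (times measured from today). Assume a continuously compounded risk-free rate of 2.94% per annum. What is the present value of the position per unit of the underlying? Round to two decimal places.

kr 59.03

PV(remaining dividends) I = 8.76·e^(−0.0294·14/12) = 8.4646
Current forward F = (S − I)·e^(rT) = (434.97 − 8.4646)·e^(0.0294·15/12) = 426.5054 × 1.037434 = 442.4712
Value (long) = (F − K)·e^(−rT) = (442.4712 − 381.23) × 0.963917 = 59.0314
Value = kr 59.03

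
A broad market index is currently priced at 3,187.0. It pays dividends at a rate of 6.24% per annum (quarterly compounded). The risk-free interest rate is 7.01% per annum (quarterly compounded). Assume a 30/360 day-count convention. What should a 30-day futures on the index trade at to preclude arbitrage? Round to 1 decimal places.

F = S · (1+r/4)^(4T) / (1+q/4)^(4T)
= 3187.0 × 1.005808 / 1.005173 = 3187.0 × 1.000632
F = 3,189.0

3,189.0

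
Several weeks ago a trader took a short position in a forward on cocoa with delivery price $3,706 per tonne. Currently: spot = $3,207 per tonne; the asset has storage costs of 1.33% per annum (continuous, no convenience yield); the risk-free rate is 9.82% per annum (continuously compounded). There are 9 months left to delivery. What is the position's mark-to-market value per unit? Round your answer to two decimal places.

Current fair forward for the remaining 9 months: F = S·e^((r + u)·T), (r + u) = 0.0982 + 0.0133 = 0.1115
F = 3207 · e^(0.1115 × 9/12) = 3207 × 1.08722111 = 3486.7181
Value of long forward = (F − K)·e^(−rT) = (3486.7181 − 3706) · e^(−0.0982·9/12)
= -219.2819 × 0.92899679 = -203.71
Short position value = −(long value) = $203.71

$203.71 per tonne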